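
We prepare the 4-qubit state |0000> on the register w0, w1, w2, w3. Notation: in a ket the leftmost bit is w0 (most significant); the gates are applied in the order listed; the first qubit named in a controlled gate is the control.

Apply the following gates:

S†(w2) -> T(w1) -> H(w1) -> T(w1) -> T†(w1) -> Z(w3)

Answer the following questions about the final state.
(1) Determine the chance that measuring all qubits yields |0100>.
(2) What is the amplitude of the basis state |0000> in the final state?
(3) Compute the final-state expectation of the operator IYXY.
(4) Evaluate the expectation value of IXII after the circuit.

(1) A full measurement returns |0100> with probability 1/2.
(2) |0000> carries amplitude sqrt(2)/2 in the final state.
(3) In the final state, IYXY has expectation 0.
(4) In the final state, IXII has expectation 1.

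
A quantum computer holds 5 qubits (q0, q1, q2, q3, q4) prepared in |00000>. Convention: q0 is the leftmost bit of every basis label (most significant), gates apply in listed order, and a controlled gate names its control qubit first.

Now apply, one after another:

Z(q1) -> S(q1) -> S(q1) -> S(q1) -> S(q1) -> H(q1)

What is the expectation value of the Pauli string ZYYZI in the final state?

The observable ZYYZI averages to 0.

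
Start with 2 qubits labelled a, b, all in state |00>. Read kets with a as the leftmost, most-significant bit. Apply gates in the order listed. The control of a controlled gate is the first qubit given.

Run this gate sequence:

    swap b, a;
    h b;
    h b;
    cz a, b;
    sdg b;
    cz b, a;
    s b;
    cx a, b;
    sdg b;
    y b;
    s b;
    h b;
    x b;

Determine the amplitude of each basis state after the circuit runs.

After the circuit, the state carries amplitude sqrt(2)/2 on |00>, -sqrt(2)/2 on |01>, 0 on |10>, 0 on |11>. Key observation: gates 2-3 undo each other exactly, leaving only the rest of the circuit to track.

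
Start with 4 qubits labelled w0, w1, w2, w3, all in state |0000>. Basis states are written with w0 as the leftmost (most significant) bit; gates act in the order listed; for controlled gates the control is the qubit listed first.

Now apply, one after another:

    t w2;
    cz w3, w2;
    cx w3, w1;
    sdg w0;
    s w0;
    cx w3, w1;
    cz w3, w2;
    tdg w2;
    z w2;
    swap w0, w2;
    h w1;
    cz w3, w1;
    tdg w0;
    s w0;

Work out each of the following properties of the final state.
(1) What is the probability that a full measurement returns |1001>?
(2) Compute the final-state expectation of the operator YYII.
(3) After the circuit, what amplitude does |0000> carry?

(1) The probability of measuring |1001> is 0. Key observation: the block from step 1 through step 8 cancels to the identity and can be dropped.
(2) The expectation value of YYII is 0.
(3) |0000> carries amplitude sqrt(2)/2 in the final state.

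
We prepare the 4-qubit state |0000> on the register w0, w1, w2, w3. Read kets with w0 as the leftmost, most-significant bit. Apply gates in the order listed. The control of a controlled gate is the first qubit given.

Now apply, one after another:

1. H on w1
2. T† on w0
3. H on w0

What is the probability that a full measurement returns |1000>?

Outcome |1000> occurs with probability 1/4.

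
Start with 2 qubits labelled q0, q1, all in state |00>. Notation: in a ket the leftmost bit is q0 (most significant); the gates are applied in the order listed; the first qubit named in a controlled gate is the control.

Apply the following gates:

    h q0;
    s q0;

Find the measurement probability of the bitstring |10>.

The probability of measuring |10> is 1/2.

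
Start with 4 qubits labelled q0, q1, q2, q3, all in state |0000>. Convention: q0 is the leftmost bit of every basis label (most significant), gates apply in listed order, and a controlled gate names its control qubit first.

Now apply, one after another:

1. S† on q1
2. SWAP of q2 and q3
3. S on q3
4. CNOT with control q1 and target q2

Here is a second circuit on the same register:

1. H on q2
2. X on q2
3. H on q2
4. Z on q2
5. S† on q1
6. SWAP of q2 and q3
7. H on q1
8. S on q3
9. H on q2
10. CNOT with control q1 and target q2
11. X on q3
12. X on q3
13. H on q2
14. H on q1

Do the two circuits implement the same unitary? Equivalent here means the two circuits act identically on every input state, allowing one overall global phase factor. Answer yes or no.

No: there is an input state on which the two circuits produce genuinely different outputs (not merely differing by a phase).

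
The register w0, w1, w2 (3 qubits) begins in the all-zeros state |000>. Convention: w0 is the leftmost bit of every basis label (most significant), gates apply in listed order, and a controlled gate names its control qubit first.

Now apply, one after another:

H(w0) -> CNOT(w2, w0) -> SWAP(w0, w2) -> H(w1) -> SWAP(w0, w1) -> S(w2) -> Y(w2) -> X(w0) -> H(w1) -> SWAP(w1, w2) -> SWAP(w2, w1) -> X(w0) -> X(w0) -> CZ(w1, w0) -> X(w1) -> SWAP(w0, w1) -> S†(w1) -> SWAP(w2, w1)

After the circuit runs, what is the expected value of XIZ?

The expectation value of XIZ is 1. Key observation: steps 12-13 multiply out to the identity, so the circuit reduces to the remaining gates.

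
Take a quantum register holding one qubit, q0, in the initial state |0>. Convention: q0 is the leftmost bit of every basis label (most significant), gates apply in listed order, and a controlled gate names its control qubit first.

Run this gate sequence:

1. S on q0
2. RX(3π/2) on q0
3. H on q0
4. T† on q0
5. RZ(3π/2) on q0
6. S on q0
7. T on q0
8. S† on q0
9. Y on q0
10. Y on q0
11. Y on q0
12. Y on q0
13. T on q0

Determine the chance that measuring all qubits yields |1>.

A full measurement returns |1> with probability 1/2.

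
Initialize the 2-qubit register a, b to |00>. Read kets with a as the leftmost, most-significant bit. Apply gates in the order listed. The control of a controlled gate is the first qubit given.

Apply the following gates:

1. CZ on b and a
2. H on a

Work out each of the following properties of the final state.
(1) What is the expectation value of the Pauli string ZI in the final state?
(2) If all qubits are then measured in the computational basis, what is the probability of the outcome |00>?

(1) In the final state, ZI has expectation 0.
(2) The probability of measuring |00> is 1/2.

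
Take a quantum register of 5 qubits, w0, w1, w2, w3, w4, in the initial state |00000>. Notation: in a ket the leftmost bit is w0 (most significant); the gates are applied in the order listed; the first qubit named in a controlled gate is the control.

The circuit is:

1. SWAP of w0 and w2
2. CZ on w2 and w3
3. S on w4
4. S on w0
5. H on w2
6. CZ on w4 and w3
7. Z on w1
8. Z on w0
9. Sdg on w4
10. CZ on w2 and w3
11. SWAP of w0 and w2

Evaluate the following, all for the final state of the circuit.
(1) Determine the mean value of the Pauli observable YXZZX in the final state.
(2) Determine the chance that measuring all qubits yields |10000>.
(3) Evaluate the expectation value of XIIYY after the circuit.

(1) The observable YXZZX averages to 0.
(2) Outcome |10000> occurs with probability 1/2.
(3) The expectation value of XIIYY is 0.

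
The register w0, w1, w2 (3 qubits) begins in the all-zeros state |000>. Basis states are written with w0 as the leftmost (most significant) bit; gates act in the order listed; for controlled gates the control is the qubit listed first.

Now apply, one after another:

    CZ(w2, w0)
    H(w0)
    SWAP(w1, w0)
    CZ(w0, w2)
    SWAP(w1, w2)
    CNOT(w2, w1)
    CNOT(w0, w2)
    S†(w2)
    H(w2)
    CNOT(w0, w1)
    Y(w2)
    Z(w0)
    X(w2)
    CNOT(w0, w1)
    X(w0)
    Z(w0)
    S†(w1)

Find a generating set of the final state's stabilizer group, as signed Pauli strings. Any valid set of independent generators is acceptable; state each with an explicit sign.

One valid set of independent stabilizer generators is -IXZ, -IZX, -ZII (any independent generating set of the same group is equally correct).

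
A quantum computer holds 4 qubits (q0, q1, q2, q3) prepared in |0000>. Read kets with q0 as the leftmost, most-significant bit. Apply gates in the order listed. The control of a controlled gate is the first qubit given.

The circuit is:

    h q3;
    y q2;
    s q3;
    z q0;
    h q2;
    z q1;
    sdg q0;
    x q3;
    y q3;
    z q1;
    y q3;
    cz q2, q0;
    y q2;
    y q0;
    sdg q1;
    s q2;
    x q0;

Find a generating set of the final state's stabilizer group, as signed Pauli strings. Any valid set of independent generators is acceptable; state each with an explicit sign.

The final state is stabilized by the group generated by +IIYI, -IIIY, +ZIII, +IZII; other independent generating sets are equally valid.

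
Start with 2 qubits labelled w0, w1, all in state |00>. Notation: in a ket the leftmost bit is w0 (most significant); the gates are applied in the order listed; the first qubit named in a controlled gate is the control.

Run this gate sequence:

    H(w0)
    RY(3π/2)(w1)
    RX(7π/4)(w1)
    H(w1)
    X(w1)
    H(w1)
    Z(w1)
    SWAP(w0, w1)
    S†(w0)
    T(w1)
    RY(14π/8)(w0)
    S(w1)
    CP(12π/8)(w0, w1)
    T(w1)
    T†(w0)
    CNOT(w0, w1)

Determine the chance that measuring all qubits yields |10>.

A full measurement returns |10> with probability 1/4. Key observation: steps 4-7 multiply out to the identity, so the circuit reduces to the remaining gates.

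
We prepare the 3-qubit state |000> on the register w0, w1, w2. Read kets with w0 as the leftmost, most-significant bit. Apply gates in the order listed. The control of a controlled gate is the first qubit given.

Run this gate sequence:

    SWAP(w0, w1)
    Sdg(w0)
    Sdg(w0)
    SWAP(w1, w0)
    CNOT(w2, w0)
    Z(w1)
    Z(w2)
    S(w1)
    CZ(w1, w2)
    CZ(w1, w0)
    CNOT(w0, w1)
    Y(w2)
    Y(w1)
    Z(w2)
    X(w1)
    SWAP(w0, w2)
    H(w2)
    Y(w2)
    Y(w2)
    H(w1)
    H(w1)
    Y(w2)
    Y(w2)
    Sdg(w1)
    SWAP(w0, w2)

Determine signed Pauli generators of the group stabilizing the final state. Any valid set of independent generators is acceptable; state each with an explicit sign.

The final state is stabilized by the group generated by +XII, +IZI, -IIZ; other independent generating sets are equally valid. Key observation: the block from step 18 through step 23 cancels to the identity and can be dropped.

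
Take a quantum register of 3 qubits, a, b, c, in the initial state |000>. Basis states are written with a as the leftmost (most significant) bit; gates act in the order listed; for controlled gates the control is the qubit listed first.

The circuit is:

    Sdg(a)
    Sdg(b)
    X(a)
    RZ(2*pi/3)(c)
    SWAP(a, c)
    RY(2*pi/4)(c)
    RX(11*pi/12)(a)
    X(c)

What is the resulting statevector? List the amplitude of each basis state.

The final amplitudes are (-sqrt(2*sqrt(2) + 4)/8 + sqrt(12 - 6*sqrt(2))/8)*exp(2*I*pi/3) on |000>, (-sqrt(12 - 6*sqrt(2))/8 + sqrt(2*sqrt(2) + 4)/8)*exp(2*I*pi/3) on |001>, 0 on |010>, 0 on |011>, (-sqrt(6*sqrt(2) + 12)/8 - sqrt(4 - 2*sqrt(2))/8)*exp(I*pi/6) on |100>, (sqrt(4 - 2*sqrt(2))/8 + sqrt(6*sqrt(2) + 12)/8)*exp(I*pi/6) on |101>, 0 on |110>, 0 on |111>.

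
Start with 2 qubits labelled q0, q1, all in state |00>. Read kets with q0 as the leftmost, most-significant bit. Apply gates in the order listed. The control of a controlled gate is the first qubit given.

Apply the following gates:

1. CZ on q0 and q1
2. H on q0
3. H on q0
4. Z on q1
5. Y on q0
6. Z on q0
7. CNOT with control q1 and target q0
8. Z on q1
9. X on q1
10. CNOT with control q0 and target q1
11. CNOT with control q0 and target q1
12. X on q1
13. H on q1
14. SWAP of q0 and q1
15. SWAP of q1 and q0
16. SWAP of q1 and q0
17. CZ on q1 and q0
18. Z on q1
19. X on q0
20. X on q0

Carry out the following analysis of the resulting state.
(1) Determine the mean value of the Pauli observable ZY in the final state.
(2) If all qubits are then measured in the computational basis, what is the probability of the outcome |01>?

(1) The observable ZY averages to 0. Key observation: steps 9-12 multiply out to the identity, so the circuit reduces to the remaining gates.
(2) Outcome |01> occurs with probability 1/2.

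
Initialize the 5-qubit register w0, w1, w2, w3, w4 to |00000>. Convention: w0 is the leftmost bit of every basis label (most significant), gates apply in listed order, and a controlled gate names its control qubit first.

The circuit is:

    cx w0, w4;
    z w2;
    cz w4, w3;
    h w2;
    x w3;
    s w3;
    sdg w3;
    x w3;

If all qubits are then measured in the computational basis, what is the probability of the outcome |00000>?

The probability of measuring |00000> is 1/2. Key observation: gates 5-8 undo each other exactly, leaving only the rest of the circuit to track.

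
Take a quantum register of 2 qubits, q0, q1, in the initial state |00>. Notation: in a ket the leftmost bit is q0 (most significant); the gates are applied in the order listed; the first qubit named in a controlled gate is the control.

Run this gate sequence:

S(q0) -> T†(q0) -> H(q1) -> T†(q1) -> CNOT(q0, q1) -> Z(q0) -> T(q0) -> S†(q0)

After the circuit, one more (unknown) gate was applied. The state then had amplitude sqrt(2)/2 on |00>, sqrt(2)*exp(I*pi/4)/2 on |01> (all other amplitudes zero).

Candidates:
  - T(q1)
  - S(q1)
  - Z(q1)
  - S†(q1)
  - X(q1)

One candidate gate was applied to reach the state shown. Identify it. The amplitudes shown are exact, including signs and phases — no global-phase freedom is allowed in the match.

It was S(q1) that produced the state shown.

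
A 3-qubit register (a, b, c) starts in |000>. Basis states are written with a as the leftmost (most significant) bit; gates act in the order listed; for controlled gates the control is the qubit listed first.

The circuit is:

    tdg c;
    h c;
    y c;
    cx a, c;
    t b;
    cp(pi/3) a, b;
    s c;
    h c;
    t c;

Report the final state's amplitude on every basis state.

After the circuit, the state carries amplitude -1/2 - I/2 on |000>, sqrt(2)/2 on |001>, and 0 on every other basis state.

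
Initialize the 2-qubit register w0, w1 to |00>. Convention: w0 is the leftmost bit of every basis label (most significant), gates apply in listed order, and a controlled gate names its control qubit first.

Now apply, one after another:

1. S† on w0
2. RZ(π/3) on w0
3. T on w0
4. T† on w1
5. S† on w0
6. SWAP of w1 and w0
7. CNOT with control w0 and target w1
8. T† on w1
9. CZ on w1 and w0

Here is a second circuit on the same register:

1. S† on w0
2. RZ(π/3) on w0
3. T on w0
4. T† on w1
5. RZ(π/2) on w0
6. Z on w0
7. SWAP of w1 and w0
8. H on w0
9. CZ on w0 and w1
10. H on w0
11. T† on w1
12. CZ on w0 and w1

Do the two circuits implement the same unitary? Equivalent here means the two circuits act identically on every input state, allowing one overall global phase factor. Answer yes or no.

No: there is an input state on which the two circuits produce genuinely different outputs (not merely differing by a phase).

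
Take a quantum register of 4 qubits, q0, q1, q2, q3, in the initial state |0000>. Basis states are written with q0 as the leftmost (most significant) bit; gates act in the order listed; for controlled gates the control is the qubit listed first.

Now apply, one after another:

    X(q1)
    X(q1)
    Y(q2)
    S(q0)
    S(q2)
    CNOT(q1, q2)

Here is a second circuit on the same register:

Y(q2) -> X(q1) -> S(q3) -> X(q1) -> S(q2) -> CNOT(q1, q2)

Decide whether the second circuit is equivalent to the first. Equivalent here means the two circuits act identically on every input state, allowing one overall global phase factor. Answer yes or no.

No: there is an input state on which the two circuits produce genuinely different outputs (not merely differing by a phase).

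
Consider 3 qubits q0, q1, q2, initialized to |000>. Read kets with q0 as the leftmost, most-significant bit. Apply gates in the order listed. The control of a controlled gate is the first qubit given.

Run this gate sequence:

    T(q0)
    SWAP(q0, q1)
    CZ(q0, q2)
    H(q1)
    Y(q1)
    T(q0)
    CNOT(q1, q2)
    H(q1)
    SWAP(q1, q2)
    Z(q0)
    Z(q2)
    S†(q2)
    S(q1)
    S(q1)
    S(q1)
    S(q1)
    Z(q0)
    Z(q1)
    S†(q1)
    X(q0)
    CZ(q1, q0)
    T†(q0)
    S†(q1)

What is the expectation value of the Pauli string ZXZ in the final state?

The expectation value of ZXZ is -1.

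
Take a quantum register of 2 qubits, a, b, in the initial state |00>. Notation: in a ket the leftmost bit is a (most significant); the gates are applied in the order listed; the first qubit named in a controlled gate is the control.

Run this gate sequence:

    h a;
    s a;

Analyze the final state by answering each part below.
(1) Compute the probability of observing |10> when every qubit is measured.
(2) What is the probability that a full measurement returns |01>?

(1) Outcome |10> occurs with probability 1/2.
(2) The probability of measuring |01> is 0.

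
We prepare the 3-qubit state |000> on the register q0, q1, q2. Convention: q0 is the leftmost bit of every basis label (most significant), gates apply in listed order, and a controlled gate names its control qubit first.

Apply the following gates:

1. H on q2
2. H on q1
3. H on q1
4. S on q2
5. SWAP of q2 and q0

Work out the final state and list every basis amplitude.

The resulting statevector has amplitude sqrt(2)/2 on |000>, sqrt(2)*I/2 on |100>, and 0 on every other basis state. Key observation: the block from step 2 through step 3 cancels to the identity and can be dropped.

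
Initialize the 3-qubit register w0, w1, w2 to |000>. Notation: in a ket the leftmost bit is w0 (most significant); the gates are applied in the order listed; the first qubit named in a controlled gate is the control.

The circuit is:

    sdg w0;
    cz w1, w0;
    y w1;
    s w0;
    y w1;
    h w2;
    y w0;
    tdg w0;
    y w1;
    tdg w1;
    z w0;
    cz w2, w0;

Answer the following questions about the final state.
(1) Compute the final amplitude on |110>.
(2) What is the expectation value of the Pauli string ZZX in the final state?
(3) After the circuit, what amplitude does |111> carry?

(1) The final state's coefficient on |110> equals -sqrt(2)*I/2.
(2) In the final state, ZZX has expectation -1.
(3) |111> carries amplitude sqrt(2)*I/2 in the final state.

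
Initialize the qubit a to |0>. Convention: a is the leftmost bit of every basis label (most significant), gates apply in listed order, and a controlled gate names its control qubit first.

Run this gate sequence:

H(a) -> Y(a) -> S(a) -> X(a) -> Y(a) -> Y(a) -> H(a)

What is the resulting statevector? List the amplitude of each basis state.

The final amplitudes are -1/2 - I/2 on |0>, -1/2 + I/2 on |1>.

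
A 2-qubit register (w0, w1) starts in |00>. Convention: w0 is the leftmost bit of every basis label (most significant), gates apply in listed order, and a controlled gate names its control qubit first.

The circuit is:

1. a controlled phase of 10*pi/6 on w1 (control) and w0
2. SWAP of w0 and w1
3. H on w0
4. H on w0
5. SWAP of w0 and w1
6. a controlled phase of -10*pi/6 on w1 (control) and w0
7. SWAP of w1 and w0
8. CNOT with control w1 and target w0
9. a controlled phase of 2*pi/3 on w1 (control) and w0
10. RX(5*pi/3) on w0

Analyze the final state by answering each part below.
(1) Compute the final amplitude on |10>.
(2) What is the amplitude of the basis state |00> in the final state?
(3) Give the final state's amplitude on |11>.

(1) The amplitude on |10> is -I/2.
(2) |00> carries amplitude -sqrt(3)/2 in the final state.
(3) |11> carries amplitude 0 in the final state.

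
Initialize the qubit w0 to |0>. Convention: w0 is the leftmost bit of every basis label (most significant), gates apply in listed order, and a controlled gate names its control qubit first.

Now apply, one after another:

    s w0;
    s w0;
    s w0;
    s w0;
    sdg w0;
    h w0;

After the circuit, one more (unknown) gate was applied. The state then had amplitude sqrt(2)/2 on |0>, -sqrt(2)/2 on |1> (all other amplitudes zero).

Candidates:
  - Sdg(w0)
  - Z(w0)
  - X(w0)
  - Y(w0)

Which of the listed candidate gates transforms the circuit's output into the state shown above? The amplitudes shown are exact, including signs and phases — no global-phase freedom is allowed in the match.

The unique candidate consistent with the amplitudes is Z(w0).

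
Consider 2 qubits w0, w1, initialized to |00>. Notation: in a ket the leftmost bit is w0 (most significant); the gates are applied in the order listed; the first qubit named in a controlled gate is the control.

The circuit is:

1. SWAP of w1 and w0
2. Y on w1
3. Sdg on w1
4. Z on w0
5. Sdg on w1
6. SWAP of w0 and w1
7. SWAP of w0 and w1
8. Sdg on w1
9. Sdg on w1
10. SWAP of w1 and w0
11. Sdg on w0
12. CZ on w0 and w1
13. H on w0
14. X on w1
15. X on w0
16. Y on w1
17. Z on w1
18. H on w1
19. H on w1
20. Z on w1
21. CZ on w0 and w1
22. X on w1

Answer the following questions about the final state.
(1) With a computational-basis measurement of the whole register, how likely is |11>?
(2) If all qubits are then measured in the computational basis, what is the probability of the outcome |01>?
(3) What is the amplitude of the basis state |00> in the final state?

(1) The probability of measuring |11> is 1/2. Key observation: gates 17-20 undo each other exactly, leaving only the rest of the circuit to track.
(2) Outcome |01> occurs with probability 1/2.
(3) |00> carries amplitude 0 in the final state.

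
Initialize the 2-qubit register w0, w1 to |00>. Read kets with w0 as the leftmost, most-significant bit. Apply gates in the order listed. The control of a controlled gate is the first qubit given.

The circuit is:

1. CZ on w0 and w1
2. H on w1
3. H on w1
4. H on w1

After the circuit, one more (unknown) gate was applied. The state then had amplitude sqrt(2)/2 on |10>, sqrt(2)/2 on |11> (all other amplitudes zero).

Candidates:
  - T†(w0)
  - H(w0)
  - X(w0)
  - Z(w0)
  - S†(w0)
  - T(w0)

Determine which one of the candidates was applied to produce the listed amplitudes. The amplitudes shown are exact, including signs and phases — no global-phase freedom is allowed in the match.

It was X(w0) that produced the state shown. Key observation: gates 2-3 undo each other exactly, leaving only the rest of the circuit to track.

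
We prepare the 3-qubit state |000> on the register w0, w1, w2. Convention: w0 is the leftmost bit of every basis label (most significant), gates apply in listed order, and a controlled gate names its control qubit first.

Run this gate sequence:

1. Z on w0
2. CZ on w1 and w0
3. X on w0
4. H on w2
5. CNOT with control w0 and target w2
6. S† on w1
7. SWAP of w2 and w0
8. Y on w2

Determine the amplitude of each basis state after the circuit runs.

After the circuit, the state carries amplitude -sqrt(2)*I/2 on |000>, -sqrt(2)*I/2 on |100>, and 0 on every other basis state.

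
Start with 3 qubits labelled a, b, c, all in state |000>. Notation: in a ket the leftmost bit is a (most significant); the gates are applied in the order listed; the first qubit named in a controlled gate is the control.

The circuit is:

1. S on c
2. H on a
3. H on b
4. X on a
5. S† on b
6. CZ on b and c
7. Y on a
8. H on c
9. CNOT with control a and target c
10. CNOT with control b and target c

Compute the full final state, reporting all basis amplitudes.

The resulting statevector has amplitude -sqrt(2)*I/4 on |000>, -sqrt(2)*I/4 on |001>, -sqrt(2)/4 on |010>, -sqrt(2)/4 on |011>, sqrt(2)*I/4 on |100>, sqrt(2)*I/4 on |101>, sqrt(2)/4 on |110>, sqrt(2)/4 on |111>.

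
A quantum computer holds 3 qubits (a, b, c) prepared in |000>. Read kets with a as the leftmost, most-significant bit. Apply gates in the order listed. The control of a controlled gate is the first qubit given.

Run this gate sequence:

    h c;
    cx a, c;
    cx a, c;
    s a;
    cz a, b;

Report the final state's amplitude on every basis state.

After the circuit, the state carries amplitude sqrt(2)/2 on |000>, sqrt(2)/2 on |001>, and 0 on every other basis state. Key observation: the block from step 2 through step 3 cancels to the identity and can be dropped.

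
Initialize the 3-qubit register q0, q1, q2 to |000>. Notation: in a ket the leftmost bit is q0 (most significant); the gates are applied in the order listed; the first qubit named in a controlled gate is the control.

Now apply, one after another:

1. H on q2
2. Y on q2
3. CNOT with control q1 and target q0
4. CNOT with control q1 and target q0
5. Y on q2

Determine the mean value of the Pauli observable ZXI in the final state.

In the final state, ZXI has expectation 0. Key observation: the block from step 3 through step 4 cancels to the identity and can be dropped.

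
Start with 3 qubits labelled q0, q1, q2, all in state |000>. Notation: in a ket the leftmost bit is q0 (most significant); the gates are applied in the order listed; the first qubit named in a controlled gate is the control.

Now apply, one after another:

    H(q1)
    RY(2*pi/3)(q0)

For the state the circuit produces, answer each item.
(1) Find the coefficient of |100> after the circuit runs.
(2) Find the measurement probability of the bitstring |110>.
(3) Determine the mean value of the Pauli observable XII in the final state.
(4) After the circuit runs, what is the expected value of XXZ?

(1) The amplitude on |100> is sqrt(6)/4.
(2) Outcome |110> occurs with probability 3/8.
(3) The observable XII averages to sqrt(3)/2.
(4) The expectation value of XXZ is sqrt(3)/2.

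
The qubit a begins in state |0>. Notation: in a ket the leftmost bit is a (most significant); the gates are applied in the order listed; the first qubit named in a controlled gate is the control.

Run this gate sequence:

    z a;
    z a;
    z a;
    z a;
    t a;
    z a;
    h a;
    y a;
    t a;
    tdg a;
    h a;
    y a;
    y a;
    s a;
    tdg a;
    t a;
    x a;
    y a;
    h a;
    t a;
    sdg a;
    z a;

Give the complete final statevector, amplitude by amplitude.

After the circuit, the state carries amplitude sqrt(2)*I/2 on |0>, sqrt(2)*exp(I*pi/4)/2 on |1>. Key observation: the block from step 1 through step 4 cancels to the identity and can be dropped.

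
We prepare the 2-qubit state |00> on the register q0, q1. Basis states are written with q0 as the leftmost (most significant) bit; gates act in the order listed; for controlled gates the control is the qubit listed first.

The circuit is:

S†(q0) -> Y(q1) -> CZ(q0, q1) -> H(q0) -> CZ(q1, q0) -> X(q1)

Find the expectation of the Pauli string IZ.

In the final state, IZ has expectation 1.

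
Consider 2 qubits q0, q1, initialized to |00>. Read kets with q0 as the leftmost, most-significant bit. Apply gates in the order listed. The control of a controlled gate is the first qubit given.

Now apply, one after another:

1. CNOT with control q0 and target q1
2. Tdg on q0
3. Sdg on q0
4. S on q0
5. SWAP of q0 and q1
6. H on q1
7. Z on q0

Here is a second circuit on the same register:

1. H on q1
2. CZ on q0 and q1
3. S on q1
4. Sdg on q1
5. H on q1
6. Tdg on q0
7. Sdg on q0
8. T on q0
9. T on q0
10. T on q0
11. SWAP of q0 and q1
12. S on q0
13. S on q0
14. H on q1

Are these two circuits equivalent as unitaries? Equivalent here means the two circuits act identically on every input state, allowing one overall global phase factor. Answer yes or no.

No, they are not equivalent — no single phase factor reconciles the two unitaries.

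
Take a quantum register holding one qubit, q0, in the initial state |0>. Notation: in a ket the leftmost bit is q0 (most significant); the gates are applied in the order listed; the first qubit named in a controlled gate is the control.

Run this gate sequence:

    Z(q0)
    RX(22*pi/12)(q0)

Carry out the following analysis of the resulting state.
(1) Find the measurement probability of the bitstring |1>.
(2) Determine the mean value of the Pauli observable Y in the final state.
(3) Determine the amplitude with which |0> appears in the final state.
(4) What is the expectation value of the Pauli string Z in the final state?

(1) Outcome |1> occurs with probability 1/2 - sqrt(3)/4.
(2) The expectation value of Y is 1/2.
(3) The amplitude on |0> is -sqrt(6)/4 - sqrt(2)/4.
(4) The expectation value of Z is sqrt(3)/2.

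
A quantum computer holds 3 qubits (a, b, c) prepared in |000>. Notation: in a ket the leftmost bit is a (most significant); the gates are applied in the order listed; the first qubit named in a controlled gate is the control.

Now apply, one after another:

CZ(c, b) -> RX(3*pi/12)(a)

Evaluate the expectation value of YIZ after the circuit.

The observable YIZ averages to -sqrt(2)/2.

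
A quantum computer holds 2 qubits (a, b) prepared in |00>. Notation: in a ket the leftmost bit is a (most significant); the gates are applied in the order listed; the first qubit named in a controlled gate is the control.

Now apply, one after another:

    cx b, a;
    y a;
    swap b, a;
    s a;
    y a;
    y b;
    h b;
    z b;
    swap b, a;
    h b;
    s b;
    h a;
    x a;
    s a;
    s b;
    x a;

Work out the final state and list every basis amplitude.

The final amplitudes are 0 on |00>, 0 on |01>, sqrt(2)*I/2 on |10>, sqrt(2)*I/2 on |11>.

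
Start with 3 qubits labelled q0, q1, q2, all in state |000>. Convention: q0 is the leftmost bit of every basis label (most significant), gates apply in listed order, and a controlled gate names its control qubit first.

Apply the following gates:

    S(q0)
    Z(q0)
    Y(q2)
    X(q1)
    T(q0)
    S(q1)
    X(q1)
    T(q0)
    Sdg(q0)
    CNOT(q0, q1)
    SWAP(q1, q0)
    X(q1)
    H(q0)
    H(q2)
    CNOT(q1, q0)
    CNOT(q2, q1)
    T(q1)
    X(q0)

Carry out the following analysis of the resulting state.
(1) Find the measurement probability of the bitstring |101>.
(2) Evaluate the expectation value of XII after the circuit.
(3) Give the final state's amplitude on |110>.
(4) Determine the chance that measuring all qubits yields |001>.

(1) The probability of measuring |101> is 1/4.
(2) The observable XII averages to 1.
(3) The amplitude on |110> is -exp(I*pi/4)/2.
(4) The probability of measuring |001> is 1/4.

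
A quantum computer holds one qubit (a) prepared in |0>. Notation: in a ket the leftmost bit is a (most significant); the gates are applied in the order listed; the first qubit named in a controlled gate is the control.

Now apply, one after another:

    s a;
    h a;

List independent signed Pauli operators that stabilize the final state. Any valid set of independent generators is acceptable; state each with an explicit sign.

The stabilizer group can be generated by +X, among other valid generating sets.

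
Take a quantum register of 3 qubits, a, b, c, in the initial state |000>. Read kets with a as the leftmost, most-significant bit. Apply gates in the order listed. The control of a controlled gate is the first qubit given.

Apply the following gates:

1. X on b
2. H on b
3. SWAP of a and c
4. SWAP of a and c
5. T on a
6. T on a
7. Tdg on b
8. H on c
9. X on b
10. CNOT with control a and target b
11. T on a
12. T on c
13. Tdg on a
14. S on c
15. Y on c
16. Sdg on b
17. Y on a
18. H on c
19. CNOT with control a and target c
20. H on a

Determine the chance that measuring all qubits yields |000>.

A full measurement returns |000> with probability 1/8 - sqrt(2)/16. Key observation: steps 3-4 multiply out to the identity, so the circuit reduces to the remaining gates.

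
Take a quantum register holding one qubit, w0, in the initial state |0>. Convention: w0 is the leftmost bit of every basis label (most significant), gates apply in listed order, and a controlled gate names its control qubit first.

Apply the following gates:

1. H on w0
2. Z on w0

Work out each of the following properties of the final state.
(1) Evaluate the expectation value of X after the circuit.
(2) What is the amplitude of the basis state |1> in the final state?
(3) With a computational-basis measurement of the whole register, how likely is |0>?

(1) The observable X averages to -1.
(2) The final state's coefficient on |1> equals -sqrt(2)/2.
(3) Outcome |0> occurs with probability 1/2.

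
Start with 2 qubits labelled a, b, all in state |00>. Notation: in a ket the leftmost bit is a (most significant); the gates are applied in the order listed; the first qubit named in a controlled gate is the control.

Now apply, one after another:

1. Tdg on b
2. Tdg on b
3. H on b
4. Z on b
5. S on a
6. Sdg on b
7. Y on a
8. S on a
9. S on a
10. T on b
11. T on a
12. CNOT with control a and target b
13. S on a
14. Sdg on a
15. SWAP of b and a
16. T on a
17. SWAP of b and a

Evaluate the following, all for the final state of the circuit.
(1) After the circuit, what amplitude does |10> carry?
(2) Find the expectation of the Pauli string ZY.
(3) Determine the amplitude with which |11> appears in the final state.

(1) |10> carries amplitude sqrt(2)*I/2 in the final state.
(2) The expectation value of ZY is 1.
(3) |11> carries amplitude sqrt(2)/2 in the final state.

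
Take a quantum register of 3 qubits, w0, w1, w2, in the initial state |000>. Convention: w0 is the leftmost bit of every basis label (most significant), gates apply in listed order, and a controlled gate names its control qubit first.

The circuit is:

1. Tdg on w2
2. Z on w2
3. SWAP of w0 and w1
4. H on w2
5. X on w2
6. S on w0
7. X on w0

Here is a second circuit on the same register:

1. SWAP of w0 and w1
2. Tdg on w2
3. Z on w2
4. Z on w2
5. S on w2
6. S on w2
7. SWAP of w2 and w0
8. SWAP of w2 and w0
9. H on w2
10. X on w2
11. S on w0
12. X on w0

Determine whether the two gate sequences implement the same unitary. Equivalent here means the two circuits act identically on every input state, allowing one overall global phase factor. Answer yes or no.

Yes, they are equivalent — the unitaries differ by at most a global phase.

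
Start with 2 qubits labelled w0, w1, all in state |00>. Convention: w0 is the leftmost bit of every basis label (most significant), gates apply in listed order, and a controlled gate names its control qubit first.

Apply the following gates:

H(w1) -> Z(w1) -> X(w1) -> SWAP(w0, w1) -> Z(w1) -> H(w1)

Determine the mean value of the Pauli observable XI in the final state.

In the final state, XI has expectation -1.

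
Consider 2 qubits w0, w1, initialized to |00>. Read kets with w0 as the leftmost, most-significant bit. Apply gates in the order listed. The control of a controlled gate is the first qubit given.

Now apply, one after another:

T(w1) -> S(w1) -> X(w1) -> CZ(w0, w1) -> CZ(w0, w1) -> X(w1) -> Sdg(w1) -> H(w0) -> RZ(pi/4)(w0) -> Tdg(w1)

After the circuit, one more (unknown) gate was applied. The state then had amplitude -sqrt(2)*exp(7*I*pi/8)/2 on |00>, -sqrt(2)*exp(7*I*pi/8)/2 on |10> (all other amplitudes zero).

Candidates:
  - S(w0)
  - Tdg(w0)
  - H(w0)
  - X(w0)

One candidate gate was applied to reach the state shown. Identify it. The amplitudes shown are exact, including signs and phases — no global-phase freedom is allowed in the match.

The unique candidate consistent with the amplitudes is Tdg(w0). Key observation: steps 2-7 multiply out to the identity, so the circuit reduces to the remaining gates.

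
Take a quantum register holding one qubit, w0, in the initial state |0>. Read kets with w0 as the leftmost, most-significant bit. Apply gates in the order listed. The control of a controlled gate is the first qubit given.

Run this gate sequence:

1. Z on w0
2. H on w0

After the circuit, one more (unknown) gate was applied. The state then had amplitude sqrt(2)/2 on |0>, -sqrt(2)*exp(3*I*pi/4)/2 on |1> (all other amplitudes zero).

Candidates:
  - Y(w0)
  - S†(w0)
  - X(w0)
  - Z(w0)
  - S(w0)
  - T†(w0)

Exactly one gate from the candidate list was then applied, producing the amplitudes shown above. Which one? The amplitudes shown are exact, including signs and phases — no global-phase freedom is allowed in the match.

It was T†(w0) that produced the state shown.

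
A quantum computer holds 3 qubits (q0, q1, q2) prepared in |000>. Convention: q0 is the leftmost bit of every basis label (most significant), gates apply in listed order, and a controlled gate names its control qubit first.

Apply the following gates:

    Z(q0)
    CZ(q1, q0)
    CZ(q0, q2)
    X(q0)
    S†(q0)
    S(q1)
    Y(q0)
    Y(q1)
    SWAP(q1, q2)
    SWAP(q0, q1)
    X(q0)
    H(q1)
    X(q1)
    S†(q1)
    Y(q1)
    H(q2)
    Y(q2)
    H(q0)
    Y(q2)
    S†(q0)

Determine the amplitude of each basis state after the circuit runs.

After the circuit, the state carries amplitude sqrt(2)*I/4 on |000>, -sqrt(2)*I/4 on |001>, sqrt(2)/4 on |010>, -sqrt(2)/4 on |011>, -sqrt(2)/4 on |100>, sqrt(2)/4 on |101>, sqrt(2)*I/4 on |110>, -sqrt(2)*I/4 on |111>.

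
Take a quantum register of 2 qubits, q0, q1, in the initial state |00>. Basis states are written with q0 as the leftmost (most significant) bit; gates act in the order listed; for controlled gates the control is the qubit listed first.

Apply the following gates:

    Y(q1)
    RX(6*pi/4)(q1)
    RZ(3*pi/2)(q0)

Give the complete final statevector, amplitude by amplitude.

The final amplitudes are -sqrt(2)*exp(I*pi/4)/2 on |00>, sqrt(2)*exp(3*I*pi/4)/2 on |01>, 0 on |10>, 0 on |11>.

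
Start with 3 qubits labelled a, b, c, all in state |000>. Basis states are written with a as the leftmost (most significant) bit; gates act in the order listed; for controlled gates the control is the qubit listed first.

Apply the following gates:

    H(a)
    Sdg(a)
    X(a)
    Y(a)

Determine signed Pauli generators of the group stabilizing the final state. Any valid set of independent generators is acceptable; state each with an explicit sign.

The stabilizer group can be generated by +YII, +IZI, +IIZ, among other valid generating sets.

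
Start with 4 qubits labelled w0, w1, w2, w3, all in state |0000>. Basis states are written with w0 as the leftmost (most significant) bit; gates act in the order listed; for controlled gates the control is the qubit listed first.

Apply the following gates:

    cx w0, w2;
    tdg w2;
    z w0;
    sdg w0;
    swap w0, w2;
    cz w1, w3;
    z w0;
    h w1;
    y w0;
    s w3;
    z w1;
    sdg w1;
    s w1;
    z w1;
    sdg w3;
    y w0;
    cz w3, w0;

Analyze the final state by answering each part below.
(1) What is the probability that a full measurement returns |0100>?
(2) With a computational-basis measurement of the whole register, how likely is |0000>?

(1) Outcome |0100> occurs with probability 1/2. Key observation: the block from step 9 through step 16 cancels to the identity and can be dropped.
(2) A full measurement returns |0000> with probability 1/2.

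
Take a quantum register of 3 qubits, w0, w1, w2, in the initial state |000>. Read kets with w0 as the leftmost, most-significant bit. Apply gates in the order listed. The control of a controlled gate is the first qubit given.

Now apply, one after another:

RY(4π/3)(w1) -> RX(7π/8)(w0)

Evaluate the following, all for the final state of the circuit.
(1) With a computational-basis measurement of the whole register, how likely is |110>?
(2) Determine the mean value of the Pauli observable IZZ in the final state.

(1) Outcome |110> occurs with probability 3*sqrt(sqrt(2) + 2)/16 + 3/8.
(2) The observable IZZ averages to -1/2.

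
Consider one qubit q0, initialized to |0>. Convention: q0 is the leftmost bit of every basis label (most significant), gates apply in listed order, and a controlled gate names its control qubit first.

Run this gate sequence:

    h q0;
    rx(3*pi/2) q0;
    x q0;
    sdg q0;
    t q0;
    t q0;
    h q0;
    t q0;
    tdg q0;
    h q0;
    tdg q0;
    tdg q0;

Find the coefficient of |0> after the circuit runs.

|0> carries amplitude -1/2 - I/2 in the final state. Key observation: gates 5-12 undo each other exactly, leaving only the rest of the circuit to track.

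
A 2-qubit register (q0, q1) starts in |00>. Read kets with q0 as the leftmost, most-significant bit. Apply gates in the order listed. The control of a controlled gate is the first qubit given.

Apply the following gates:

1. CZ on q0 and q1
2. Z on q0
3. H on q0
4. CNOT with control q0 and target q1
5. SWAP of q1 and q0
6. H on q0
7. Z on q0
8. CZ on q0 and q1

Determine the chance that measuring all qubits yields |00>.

A full measurement returns |00> with probability 1/4.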